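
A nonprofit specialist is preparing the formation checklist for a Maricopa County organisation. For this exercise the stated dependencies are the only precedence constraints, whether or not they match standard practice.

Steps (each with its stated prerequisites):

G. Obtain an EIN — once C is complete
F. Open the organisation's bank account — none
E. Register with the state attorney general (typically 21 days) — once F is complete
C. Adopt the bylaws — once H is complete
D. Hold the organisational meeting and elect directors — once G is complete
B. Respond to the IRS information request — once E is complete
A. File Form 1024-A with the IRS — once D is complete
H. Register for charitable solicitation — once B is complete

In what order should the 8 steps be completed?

F is the only step with nothing outstanding, so it goes first.
E needed F, now all done → E.
B needed E, now all done → B.
H needed B, now all done → H.
C needed H, now all done → C.
G needed C, now all done → G.
D is the only step now ready → D.
A needed D, now all done → A.

F E B H C G D A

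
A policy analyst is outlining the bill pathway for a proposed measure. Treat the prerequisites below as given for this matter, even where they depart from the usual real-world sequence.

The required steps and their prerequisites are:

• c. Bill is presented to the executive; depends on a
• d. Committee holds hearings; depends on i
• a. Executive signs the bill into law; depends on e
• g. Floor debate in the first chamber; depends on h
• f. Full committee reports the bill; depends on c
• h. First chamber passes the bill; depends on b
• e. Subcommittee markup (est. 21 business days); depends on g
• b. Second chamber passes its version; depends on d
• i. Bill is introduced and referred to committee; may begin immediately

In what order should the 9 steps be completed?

i d b h g e a c f

i is the only step with nothing outstanding, so it goes first.
d needed i, now all done → d.
b needed d, now all done → b.
h is the only step now ready → h.
That leaves g as the only ready step → g.
e needed g, now all done → e.
a needed e, now all done → a.
Next only c has its prerequisites met → c.
f is the only step now ready → f.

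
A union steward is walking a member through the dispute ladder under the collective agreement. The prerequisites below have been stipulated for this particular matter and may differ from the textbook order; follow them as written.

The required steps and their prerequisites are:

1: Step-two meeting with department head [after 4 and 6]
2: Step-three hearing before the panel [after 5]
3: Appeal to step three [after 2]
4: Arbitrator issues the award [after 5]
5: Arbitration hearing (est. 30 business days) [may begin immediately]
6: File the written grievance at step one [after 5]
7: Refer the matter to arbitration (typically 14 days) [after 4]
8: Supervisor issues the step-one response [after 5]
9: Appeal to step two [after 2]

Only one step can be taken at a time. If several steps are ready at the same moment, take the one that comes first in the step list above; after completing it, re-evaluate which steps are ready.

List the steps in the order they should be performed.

5 2 3 4 6 1 7 8 9

Only 5 has no prerequisites, so it is first.
2, 4, 6 and 8 are all available; 2 is listed earlier → 2.
Now 3, 4, 6, 8 and 9 have their prerequisites met. 3 is listed earlier, so 3 next.
4, 6, 8 and 9 are all available; 4 is listed earlier → 4.
7 now also ready, so the ready set is {6, 7, 8, 9}; 6 is listed earlier → 6.
Ready: 1, 7, 8 and 9. 1 is listed earlier → 1.
Now 7, 8 and 9 have their prerequisites met. 7 is listed earlier, so 7 next.
8 and 9 are both available; 8 is listed earlier → 8.
9 needed 2, now all done → 9.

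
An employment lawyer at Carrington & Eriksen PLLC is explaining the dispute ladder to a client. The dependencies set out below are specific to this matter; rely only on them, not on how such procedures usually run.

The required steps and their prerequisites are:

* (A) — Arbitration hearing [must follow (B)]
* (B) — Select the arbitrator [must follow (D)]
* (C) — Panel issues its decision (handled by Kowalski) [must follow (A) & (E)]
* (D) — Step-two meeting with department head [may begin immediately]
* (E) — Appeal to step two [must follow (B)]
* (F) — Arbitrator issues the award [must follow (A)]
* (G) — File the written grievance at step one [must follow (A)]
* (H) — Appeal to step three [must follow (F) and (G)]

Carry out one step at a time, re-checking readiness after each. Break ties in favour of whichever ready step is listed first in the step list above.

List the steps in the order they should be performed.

(D) (B) (A) (E) (C) (F) (G) (H)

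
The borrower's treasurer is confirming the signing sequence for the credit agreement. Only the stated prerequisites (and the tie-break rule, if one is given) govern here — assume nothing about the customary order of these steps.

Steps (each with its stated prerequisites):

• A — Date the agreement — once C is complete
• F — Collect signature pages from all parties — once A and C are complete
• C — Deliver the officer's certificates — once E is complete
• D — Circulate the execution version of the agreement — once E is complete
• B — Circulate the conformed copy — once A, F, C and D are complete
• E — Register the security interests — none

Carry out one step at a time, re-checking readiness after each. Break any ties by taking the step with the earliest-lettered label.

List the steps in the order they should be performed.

E C A D F B

E is the only step with nothing outstanding, so it goes first.
C and D are both available; C has the earlier label → C.
A and D are both available; A has the earlier label → A.
Now D and F have their prerequisites met. D has the earlier label, so D next.
F needed A and C, now all done → F.
Next only B has its prerequisites met → B.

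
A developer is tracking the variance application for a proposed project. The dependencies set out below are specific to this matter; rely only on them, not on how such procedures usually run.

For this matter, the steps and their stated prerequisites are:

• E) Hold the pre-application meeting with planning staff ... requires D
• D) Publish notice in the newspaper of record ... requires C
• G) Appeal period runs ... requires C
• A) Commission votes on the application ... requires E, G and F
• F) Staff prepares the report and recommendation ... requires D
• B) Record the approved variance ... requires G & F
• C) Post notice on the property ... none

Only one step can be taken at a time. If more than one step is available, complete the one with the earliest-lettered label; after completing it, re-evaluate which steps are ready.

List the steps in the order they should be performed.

C has no prerequisites → C first.
Ready: D and G. D has the earlier label → D.
E and F now also ready, so the ready set is {E, F, G}; E has the earlier label → E.
Now F and G have their prerequisites met. F has the earlier label, so F next.
Next only G has its prerequisites met → G.
Now A and B have their prerequisites met. A has the earlier label, so A next.
That leaves B as the only ready step → B.

C D E F G A B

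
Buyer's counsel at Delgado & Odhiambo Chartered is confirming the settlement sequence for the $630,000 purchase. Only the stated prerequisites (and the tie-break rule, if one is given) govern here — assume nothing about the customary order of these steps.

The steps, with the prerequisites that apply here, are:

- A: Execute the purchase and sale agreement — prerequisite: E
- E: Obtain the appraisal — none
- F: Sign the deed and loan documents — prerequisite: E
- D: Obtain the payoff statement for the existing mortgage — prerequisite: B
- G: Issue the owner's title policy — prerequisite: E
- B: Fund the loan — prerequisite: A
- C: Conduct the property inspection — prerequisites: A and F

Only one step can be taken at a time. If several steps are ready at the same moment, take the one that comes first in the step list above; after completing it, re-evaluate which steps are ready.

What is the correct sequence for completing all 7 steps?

E, A, F, G, B, D, C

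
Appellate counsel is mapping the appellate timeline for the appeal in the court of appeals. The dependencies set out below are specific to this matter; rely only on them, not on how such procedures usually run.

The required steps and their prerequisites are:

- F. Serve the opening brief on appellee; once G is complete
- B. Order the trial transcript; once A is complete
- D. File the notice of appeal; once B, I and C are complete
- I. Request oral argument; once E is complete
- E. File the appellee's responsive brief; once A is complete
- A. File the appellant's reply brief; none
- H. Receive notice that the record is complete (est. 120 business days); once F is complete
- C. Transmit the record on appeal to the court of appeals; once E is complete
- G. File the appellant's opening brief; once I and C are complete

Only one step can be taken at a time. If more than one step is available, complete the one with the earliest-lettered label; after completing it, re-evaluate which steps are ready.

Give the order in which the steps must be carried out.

A, B, E, C, I, D, G, F, H

A is the only step with nothing outstanding, so it goes first.
Ready: B and E. B has the earlier label → B.
Next only E has its prerequisites met → E.
Ready: C and I. C has the earlier label → C.
I is the only step now ready → I.
D and G are both available; D has the earlier label → D.
G needed C and I, now all done → G.
F needed G, now all done → F.
H is the only step now ready → H.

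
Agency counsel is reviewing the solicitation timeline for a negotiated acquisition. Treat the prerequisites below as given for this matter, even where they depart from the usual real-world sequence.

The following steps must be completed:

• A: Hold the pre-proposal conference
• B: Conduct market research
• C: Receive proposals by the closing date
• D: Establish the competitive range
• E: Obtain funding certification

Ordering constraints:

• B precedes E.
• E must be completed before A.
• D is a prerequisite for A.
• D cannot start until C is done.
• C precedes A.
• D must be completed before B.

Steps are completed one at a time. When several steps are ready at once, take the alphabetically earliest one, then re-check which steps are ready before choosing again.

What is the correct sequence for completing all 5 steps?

C is the only step with nothing outstanding, so it goes first.
That leaves D as the only ready step → D.
B is the only step now ready → B.
E is the only step now ready → E.
A needed C, D and E, now all done → A.

C, D, B, E, A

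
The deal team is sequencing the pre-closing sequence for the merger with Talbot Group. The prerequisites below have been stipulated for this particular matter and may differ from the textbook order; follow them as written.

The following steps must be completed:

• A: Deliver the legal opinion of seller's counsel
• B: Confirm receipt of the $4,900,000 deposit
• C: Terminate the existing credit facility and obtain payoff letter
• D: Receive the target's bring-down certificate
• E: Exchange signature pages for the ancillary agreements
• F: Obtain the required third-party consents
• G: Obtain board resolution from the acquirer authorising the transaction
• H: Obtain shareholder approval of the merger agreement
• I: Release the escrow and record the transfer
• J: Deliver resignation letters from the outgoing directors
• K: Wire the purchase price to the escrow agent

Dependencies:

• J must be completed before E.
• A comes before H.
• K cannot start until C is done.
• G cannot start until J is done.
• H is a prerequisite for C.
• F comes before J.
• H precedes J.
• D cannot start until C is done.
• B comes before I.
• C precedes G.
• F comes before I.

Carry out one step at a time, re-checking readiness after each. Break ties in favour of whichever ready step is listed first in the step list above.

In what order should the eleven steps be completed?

A, B and F have no prerequisites; A is listed earlier, so A is first.
Now B, F and H have their prerequisites met. B is listed earlier, so B next.
F and H are both available; F is listed earlier → F.
Now H and I have their prerequisites met. H is listed earlier, so H next.
Now C, I and J have their prerequisites met. C is listed earlier, so C next.
Now D, I, J and K have their prerequisites met. D is listed earlier, so D next.
I, J and K are all available; I is listed earlier → I.
Now J and K have their prerequisites met. J is listed earlier, so J next.
Now E, G and K have their prerequisites met. E is listed earlier, so E next.
Now G and K have their prerequisites met. G is listed earlier, so G next.
That leaves K as the only ready step → K.

A, B, F, H, C, D, I, J, E, G, K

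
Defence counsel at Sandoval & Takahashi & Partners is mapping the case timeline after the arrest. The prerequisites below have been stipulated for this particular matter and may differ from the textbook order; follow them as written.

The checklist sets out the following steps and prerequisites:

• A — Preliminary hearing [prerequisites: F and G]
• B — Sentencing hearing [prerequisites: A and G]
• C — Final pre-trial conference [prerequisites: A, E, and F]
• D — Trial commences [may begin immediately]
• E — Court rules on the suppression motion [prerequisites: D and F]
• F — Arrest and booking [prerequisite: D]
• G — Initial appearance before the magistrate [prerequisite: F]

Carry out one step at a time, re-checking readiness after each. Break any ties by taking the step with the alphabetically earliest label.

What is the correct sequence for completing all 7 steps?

D, F, E, G, A, B, C

D is the only step with nothing outstanding, so it goes first.
Next only F has its prerequisites met → F.
Ready: E and G. E has the earlier label → E.
G is the only step now ready → G.
A needed F and G, now all done → A.
Now B and C have their prerequisites met. B has the earlier label, so B next.
That leaves C as the only ready step → C.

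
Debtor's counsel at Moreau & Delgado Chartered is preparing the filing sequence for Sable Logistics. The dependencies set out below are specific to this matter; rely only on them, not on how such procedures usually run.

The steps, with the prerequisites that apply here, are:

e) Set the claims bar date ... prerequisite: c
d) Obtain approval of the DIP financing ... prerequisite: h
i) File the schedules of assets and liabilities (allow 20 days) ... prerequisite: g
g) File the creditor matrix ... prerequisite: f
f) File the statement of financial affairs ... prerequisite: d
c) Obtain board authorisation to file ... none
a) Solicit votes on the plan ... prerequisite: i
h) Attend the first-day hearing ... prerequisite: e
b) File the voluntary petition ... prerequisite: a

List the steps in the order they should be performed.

c has no prerequisites → c first.
e is the only step now ready → e.
Next only h has its prerequisites met → h.
d needed h, now all done → d.
f needed d, now all done → f.
g is the only step now ready → g.
i is the only step now ready → i.
That leaves a as the only ready step → a.
b needed a, now all done → b.

c e h d f g i a b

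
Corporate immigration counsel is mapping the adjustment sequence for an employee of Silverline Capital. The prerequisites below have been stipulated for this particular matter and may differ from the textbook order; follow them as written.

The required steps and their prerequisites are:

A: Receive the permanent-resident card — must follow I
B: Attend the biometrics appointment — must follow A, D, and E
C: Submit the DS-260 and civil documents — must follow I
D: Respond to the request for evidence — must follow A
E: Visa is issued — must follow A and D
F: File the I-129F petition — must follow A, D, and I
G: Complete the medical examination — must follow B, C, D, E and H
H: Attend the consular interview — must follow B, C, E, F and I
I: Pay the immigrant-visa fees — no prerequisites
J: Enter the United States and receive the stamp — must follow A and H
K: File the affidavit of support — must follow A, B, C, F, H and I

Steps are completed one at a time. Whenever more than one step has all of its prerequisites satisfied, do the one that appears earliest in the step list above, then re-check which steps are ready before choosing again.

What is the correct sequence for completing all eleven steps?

I → A → C → D → E → B → F → H → G → J → K

I is the only step with nothing outstanding, so it goes first.
Now A and C have their prerequisites met. A is listed earlier, so A next.
D now also ready, so the ready set is {C, D}; C is listed earlier → C.
Next only D has its prerequisites met → D.
Ready: E and F. E is listed earlier → E.
Ready: B and F. B is listed earlier → B.
Next only F has its prerequisites met → F.
H needed B, C, E, F and I, now all done → H.
G, J and K are all available; G is listed earlier → G.
Ready: J and K. J is listed earlier → J.
Next only K has its prerequisites met → K.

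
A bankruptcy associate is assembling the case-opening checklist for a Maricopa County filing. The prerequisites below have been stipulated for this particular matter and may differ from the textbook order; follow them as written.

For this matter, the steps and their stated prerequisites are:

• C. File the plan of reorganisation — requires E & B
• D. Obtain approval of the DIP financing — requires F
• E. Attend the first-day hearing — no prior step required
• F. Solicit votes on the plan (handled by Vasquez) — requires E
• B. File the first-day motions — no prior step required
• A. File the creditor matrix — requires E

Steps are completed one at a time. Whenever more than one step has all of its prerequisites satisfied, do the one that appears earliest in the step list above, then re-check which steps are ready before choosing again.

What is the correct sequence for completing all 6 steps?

E and B have no prerequisites; E is listed earlier, so E is first.
F, B and A are all available; F is listed earlier → F.
Now D, B and A have their prerequisites met. D is listed earlier, so D next.
B and A are both available; B is listed earlier → B.
C and A are both available; C is listed earlier → C.
A needed E, now all done → A.

E, F, D, B, C, A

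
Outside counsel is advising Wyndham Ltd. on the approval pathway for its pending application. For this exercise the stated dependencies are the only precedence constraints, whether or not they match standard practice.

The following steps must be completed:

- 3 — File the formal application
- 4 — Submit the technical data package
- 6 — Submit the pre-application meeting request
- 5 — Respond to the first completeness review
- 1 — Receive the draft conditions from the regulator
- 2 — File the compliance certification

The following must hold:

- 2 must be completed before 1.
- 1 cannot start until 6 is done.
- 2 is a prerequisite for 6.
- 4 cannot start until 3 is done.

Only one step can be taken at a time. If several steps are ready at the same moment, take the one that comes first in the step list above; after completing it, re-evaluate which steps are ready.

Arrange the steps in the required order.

Nothing is required for 3, 5 and 2. 3 is listed earlier → 3 first.
4 now also ready, so the ready set is {4, 5, 2}; 4 is listed earlier → 4.
Ready: 5 and 2. 5 is listed earlier → 5.
That leaves 2 as the only ready step → 2.
6 needed 2, now all done → 6.
1 needed 6 and 2, now all done → 1.

3 → 4 → 5 → 2 → 6 → 1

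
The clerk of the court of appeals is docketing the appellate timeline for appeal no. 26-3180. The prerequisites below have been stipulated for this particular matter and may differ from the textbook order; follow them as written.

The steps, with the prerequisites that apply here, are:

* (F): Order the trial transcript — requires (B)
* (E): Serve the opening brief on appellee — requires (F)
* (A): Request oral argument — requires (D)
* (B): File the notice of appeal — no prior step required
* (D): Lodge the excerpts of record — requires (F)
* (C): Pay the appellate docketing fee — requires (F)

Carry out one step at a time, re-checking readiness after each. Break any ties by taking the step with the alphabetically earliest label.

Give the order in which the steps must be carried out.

(B), (F), (C), (D), (A), (E)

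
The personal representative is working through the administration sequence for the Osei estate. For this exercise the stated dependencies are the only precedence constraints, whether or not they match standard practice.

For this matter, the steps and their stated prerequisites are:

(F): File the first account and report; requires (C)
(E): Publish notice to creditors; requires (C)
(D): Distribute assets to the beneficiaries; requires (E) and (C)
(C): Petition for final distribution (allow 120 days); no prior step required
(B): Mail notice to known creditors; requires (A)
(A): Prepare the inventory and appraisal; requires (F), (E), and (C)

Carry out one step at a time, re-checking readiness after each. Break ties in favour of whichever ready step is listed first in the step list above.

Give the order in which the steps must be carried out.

(C), (F), (E), (D), (A), (B)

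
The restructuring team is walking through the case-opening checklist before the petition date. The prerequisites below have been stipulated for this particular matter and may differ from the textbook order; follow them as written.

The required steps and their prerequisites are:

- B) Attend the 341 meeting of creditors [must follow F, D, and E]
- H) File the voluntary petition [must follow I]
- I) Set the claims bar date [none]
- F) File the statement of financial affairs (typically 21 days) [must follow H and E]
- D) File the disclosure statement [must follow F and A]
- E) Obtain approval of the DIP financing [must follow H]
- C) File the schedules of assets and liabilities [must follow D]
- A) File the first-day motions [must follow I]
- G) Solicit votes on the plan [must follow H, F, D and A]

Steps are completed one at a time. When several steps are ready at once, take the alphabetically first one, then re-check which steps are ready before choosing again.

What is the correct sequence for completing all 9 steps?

I has no prerequisites → I first.
A and H are both available; A has the earlier label → A.
H needed I, now all done → H.
E needed H, now all done → E.
F needed E and H, now all done → F.
D needed A and F, now all done → D.
Now B, C and G have their prerequisites met. B has the earlier label, so B next.
C and G are both available; C has the earlier label → C.
Next only G has its prerequisites met → G.

I → A → H → E → F → D → B → C → G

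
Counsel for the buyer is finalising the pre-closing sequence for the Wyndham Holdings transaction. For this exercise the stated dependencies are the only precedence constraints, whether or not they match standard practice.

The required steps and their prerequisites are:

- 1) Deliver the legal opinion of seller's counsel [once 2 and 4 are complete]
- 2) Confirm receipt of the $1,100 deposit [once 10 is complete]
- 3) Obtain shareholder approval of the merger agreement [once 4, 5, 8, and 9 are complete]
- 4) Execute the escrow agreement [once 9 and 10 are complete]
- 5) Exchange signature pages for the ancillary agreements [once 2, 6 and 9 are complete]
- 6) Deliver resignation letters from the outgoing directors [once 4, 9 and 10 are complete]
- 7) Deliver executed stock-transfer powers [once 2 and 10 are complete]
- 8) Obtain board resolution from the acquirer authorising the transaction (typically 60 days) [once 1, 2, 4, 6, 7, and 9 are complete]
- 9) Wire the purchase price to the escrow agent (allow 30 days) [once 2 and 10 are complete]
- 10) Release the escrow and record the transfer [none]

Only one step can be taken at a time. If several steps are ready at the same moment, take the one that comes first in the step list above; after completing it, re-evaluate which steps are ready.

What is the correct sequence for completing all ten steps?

10 2 7 9 4 1 6 5 8 3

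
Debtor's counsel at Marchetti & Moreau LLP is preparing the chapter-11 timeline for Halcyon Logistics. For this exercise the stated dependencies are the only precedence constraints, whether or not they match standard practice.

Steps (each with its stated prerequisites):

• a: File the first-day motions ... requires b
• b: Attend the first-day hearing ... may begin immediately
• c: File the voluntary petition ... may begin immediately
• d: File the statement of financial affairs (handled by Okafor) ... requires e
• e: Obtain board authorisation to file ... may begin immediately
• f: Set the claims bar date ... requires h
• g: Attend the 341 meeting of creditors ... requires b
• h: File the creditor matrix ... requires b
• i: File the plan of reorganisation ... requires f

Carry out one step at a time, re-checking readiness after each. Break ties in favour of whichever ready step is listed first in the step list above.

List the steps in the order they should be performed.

b a c e d g h f i

Nothing is required for b, c and e. b is listed earlier → b first.
a, g and h now also ready, so the ready set is {a, c, e, g, h}; a is listed earlier → a.
c, e, g and h are all available; c is listed earlier → c.
Now e, g and h have their prerequisites met. e is listed earlier, so e next.
d now also ready, so the ready set is {d, g, h}; d is listed earlier → d.
g and h are both available; g is listed earlier → g.
That leaves h as the only ready step → h.
f needed h, now all done → f.
i needed f, now all done → i.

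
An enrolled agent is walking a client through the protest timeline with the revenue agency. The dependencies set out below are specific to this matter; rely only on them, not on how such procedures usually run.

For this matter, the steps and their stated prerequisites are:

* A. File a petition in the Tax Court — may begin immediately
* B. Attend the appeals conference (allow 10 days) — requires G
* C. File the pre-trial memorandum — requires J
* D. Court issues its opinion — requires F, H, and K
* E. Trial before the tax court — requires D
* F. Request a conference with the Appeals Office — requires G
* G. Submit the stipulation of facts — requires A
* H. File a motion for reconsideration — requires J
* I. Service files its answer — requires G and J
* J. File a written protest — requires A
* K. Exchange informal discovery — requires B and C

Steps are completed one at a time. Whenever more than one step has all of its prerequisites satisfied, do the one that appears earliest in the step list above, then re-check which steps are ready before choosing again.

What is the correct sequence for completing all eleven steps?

A has no prerequisites → A first.
G and J are both available; G is listed earlier → G.
Now B, F and J have their prerequisites met. B is listed earlier, so B next.
Ready: F and J. F is listed earlier → F.
J needed A, now all done → J.
C, H and I are all available; C is listed earlier → C.
Ready: H, I and K. H is listed earlier → H.
Now I and K have their prerequisites met. I is listed earlier, so I next.
That leaves K as the only ready step → K.
D needed F, H and K, now all done → D.
Next only E has its prerequisites met → E.

A G B F J C H I K D E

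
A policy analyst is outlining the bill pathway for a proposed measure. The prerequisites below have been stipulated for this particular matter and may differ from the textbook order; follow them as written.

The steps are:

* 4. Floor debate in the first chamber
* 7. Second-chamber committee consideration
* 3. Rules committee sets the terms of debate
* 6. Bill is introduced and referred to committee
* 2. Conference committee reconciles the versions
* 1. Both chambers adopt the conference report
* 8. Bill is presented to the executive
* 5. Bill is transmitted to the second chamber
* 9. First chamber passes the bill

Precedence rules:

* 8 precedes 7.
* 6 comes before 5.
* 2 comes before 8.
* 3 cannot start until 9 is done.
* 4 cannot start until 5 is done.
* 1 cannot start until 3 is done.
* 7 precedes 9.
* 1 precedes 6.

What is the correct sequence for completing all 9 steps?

2 is the only step with nothing outstanding, so it goes first.
8 is the only step now ready → 8.
7 needed 8, now all done → 7.
Next only 9 has its prerequisites met → 9.
3 needed 9, now all done → 3.
Next only 1 has its prerequisites met → 1.
Next only 6 has its prerequisites met → 6.
Next only 5 has its prerequisites met → 5.
4 is the only step now ready → 4.

2, 8, 7, 9, 3, 1, 6, 5, 4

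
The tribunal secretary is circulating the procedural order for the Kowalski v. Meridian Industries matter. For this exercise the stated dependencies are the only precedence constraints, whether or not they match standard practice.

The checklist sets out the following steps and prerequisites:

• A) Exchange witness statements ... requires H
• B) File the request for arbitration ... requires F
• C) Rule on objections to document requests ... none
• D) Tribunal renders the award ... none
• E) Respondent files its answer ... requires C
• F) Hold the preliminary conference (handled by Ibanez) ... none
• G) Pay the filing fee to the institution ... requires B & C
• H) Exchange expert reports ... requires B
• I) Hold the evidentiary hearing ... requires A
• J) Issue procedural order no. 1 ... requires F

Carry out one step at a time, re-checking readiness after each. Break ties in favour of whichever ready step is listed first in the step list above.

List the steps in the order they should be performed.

C, D and F have no prerequisites; C is listed earlier, so C is first.
E now also ready, so the ready set is {D, E, F}; D is listed earlier → D.
E and F are both available; E is listed earlier → E.
F is the only step now ready → F.
B and J are both available; B is listed earlier → B.
G, H and J are all available; G is listed earlier → G.
H and J are both available; H is listed earlier → H.
A now also ready, so the ready set is {A, J}; A is listed earlier → A.
Now I and J have their prerequisites met. I is listed earlier, so I next.
Next only J has its prerequisites met → J.

C, D, E, F, B, G, H, A, I, J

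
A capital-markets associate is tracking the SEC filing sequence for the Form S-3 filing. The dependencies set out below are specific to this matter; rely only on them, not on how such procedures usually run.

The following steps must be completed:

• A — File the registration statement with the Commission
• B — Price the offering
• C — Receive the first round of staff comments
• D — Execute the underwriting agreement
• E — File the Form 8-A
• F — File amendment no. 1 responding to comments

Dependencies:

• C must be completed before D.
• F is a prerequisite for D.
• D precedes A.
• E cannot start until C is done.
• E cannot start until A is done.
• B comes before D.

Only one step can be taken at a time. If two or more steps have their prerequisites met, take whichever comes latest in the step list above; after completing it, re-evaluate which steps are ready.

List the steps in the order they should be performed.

Nothing is required for F, C and B. F is listed later → F first.
C and B are both available; C is listed later → C.
B is the only step now ready → B.
That leaves D as the only ready step → D.
A is the only step now ready → A.
E needed C and A, now all done → E.

F, C, B, D, A, E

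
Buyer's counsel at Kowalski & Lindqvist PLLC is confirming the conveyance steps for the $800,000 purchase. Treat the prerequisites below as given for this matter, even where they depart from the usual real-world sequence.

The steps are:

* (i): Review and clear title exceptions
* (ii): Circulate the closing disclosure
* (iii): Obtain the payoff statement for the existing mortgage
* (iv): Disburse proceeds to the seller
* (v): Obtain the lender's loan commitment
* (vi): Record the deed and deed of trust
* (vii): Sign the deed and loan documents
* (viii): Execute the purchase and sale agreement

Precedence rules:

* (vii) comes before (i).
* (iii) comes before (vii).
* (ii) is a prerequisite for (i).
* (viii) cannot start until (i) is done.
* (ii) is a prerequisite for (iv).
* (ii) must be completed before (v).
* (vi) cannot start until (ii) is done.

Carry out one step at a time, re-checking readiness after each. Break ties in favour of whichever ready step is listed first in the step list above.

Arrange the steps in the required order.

Nothing is required for (ii) and (iii). (ii) is listed earlier → (ii) first.
(iv), (v) and (vi) now also ready, so the ready set is {(iii), (iv), (v), (vi)}; (iii) is listed earlier → (iii).
Now (iv), (v), (vi) and (vii) have their prerequisites met. (iv) is listed earlier, so (iv) next.
(v), (vi) and (vii) are all available; (v) is listed earlier → (v).
Now (vi) and (vii) have their prerequisites met. (vi) is listed earlier, so (vi) next.
(vii) needed (iii), now all done → (vii).
(i) is the only step now ready → (i).
(viii) needed (i), now all done → (viii).

(ii) (iii) (iv) (v) (vi) (vii) (i) (viii)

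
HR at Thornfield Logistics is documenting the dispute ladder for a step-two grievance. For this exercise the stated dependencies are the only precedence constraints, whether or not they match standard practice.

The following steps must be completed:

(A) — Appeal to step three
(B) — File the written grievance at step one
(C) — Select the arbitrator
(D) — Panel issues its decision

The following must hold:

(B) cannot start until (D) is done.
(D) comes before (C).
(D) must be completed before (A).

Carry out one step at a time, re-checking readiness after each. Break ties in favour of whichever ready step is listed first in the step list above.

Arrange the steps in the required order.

(D) has no prerequisites → (D) first.
Now (A), (B) and (C) have their prerequisites met. (A) is listed earlier, so (A) next.
Now (B) and (C) have their prerequisites met. (B) is listed earlier, so (B) next.
(C) needed (D), now all done → (C).

(D) (A) (B) (C)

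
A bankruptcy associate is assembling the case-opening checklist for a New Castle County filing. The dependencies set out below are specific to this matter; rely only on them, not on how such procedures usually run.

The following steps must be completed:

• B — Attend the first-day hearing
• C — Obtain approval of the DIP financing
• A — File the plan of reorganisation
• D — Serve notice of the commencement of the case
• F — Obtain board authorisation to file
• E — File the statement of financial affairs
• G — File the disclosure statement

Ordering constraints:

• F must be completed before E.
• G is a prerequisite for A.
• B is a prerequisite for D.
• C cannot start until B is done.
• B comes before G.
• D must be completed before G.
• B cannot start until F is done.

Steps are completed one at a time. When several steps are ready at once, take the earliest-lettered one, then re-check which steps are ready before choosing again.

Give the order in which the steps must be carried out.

F, B, C, D, E, G, A

F is the only step with nothing outstanding, so it goes first.
Now B and E have their prerequisites met. B has the earlier label, so B next.
C, D and E are all available; C has the earlier label → C.
Ready: D and E. D has the earlier label → D.
G now also ready, so the ready set is {E, G}; E has the earlier label → E.
G is the only step now ready → G.
A needed G, now all done → A.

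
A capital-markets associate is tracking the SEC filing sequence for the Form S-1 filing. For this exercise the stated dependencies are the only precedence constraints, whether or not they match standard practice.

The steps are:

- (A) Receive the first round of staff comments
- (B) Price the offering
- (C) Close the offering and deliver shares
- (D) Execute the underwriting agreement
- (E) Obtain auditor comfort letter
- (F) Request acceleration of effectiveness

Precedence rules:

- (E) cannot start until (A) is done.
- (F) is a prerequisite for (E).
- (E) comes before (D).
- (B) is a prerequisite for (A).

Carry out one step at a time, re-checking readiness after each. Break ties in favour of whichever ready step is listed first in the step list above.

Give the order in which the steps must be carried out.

Nothing is required for (B), (C) and (F). (B) is listed earlier → (B) first.
(A) now also ready, so the ready set is {(A), (C), (F)}; (A) is listed earlier → (A).
Now (C) and (F) have their prerequisites met. (C) is listed earlier, so (C) next.
Next only (F) has its prerequisites met → (F).
Next only (E) has its prerequisites met → (E).
Next only (D) has its prerequisites met → (D).

(B) → (A) → (C) → (F) → (E) → (D)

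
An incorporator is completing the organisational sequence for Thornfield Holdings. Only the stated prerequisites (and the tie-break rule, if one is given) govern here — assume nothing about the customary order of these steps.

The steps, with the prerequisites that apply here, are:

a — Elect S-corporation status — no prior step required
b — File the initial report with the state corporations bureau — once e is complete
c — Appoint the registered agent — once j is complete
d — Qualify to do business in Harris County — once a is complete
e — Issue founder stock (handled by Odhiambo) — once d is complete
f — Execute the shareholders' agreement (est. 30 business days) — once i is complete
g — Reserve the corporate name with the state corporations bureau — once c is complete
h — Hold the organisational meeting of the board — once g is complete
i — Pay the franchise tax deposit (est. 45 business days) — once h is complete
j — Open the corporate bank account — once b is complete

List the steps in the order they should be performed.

a d e b j c g h i f

Only a has no prerequisites, so it is first.
Next only d has its prerequisites met → d.
e needed d, now all done → e.
b needed e, now all done → b.
Next only j has its prerequisites met → j.
Next only c has its prerequisites met → c.
Next only g has its prerequisites met → g.
Next only h has its prerequisites met → h.
i needed h, now all done → i.
That leaves f as the only ready step → f.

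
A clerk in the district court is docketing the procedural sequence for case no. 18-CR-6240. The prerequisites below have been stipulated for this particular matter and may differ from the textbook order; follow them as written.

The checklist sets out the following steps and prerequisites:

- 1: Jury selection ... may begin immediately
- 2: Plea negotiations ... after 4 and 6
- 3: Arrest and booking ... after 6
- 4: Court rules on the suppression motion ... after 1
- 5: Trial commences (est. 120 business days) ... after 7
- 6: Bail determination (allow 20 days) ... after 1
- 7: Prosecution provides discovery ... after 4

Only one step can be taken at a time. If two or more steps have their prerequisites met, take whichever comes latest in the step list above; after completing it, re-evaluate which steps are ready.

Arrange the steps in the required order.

1 6 4 7 5 3 2

1 has no prerequisites → 1 first.
6 and 4 are both available; 6 is listed later → 6.
3 now also ready, so the ready set is {4, 3}; 4 is listed later → 4.
Now 7, 3 and 2 have their prerequisites met. 7 is listed later, so 7 next.
5 now also ready, so the ready set is {5, 3, 2}; 5 is listed later → 5.
3 and 2 are both available; 3 is listed later → 3.
2 needed 6 and 4, now all done → 2.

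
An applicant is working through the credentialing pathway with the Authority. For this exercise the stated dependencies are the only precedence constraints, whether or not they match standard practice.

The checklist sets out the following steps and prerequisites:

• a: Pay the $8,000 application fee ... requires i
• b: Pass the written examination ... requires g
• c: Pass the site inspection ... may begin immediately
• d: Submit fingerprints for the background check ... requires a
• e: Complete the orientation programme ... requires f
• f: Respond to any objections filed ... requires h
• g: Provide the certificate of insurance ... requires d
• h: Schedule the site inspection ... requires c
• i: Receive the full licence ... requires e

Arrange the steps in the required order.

c h f e i a d g b

c has no prerequisites → c first.
h needed c, now all done → h.
Next only f has its prerequisites met → f.
e needed f, now all done → e.
That leaves i as the only ready step → i.
a is the only step now ready → a.
d needed a, now all done → d.
Next only g has its prerequisites met → g.
b needed g, now all done → b.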